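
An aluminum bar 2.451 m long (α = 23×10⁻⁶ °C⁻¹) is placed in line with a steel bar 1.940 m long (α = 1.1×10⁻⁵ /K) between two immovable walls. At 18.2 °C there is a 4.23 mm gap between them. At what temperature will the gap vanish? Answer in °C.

α₁L₁ = 5.6373×10⁻⁵ m/K, α₂L₂ = 2.134×10⁻⁵ m/K → total 7.7713×10⁻⁵ m/K
ΔT = g/(α₁L₁+α₂L₂) = 4.23×10⁻³ / 7.7713×10⁻⁵ = 54.431 K
T = 18.2 + 54.431 = 72.631 °C

T = 72.6 °C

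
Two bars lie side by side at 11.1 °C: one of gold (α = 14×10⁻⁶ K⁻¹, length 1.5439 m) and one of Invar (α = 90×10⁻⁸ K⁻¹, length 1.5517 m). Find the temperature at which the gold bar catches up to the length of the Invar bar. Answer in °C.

T = 396.9 °C

L₁(1 + α₁ΔT) = L₂(1 + α₂ΔT) ⇒ ΔT = (L₂ − L₁)/(α₁L₁ − α₂L₂)
L₂ − L₁ = 1.5517 − 1.5439 = 7.80×10⁻³ m
α₁L₁ − α₂L₂ = 14×10⁻⁶×1.5439 − 90×10⁻⁸×1.5517 = 2.021807×10⁻⁵ m/K
ΔT = 7.80×10⁻³ / 2.021807×10⁻⁵ = 385.794 K
T = 11.1 + 385.794 = 396.894 °C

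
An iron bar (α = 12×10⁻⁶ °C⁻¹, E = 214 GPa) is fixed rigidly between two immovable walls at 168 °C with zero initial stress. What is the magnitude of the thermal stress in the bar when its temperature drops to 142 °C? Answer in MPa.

Fully constrained: the free strain ε = αΔT is blocked, so σ = Eε = EαΔT.
|ΔT| = 26 K
σ = 214×10⁹ × 12×10⁻⁶ × 26 = 6.68×10⁷ Pa

σ = 66.8 MPa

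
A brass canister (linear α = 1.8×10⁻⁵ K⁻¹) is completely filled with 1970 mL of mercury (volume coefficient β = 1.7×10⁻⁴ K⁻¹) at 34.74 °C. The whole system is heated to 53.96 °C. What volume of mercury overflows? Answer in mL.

4.39 mL

The canister also expands: β_container ≈ 3α = 5.4×10⁻⁵ /K
Net overflow = V₀(β_liq − 3α_cont)ΔT
β − 3α = 1.70×10⁻⁴ − 5.4×10⁻⁵ = 1.16×10⁻⁴ /K; ΔT = 19.22 K
ΔV = 1970 × 1.16×10⁻⁴ × 19.22 = 4.39 mL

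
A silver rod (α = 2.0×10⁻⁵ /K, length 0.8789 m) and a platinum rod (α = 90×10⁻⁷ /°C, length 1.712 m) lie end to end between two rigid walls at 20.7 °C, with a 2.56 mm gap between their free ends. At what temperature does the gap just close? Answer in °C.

T = 98.3 °C

Gap closes when ΔL₁ + ΔL₂ = 2.56 mm = 2.56×10⁻³ m
(α₁L₁ + α₂L₂)ΔT = g
α₁L₁ + α₂L₂ = 2.0×10⁻⁵×0.8789 + 90×10⁻⁷×1.712 = 3.2986×10⁻⁵ m/K
ΔT = 2.56×10⁻³ / 3.2986×10⁻⁵ = 77.609 K
T = 20.7 + 77.609 = 98.309 °C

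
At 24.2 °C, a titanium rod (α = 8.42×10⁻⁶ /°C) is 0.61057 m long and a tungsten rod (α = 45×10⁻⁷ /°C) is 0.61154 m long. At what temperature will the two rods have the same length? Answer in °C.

T = 430.2 °C

L₁(1 + α₁ΔT) = L₂(1 + α₂ΔT) ⇒ ΔT = (L₂ − L₁)/(α₁L₁ − α₂L₂)
L₂ − L₁ = 0.61154 − 0.61057 = 9.70×10⁻⁴ m
α₁L₁ − α₂L₂ = 8.42×10⁻⁶×0.61057 − 45×10⁻⁷×0.61154 = 2.3890694×10⁻⁶ m/K
ΔT = 9.70×10⁻⁴ / 2.3890694×10⁻⁶ = 406.016 K
T = 24.2 + 406.016 = 430.216 °C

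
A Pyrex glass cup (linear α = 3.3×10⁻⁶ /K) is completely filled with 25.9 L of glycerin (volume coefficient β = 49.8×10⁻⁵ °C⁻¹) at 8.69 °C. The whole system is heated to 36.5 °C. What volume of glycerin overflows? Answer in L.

0.352 L

The cup also expands: β_container ≈ 3α = 9.9×10⁻⁶ /K
Net overflow = V₀(β_liq − 3α_cont)ΔT
β − 3α = 4.98×10⁻⁴ − 9.9×10⁻⁶ = 4.881×10⁻⁴ /K; ΔT = 27.81 K
ΔV = 25.9 × 4.881×10⁻⁴ × 27.81 = 0.352 L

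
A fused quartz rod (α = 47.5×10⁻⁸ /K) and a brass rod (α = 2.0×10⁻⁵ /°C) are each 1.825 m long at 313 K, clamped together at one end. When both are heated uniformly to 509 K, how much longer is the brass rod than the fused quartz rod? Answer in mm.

6.98 mm

ΔT = 196 K
fused quartz: ΔL = 47.5×10⁻⁸ × 1.825 m × 196 = 1.6991×10⁻⁴ m = 0.16991 mm
brass: ΔL = 2.0×10⁻⁵ × 1.825 m × 196 = 7.1540×10⁻³ m = 7.1540 mm
difference = 7.1540 − 0.16991 = 6.98409 mm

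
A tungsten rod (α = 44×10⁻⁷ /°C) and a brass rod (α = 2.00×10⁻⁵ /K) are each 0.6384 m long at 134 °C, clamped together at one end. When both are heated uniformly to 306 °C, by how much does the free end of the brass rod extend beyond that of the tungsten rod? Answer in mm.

ΔT = 172 K
tungsten: ΔL = 44×10⁻⁷ × 0.6384 m × 172 = 4.8314×10⁻⁴ m = 0.48314 mm
brass: ΔL = 2.00×10⁻⁵ × 0.6384 m × 172 = 2.1961×10⁻³ m = 2.1961 mm
difference = 2.1961 − 0.48314 = 1.71296 mm

1.71 mm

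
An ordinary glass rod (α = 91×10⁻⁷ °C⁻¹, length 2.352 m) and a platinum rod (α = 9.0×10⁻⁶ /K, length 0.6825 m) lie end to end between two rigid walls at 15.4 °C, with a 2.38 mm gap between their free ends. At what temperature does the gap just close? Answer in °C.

T = 102 °C

Gap closes when ΔL₁ + ΔL₂ = 2.38 mm = 2.38×10⁻³ m
(α₁L₁ + α₂L₂)ΔT = g
α₁L₁ + α₂L₂ = 91×10⁻⁷×2.352 + 9.0×10⁻⁶×0.6825 = 2.75457×10⁻⁵ m/K
ΔT = 2.38×10⁻³ / 2.75457×10⁻⁵ = 86.40 K
T = 15.4 + 86.40 = 101.80 °C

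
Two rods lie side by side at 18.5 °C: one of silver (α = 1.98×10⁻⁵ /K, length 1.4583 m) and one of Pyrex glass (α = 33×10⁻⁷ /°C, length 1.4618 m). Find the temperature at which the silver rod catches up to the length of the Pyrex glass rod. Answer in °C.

L₁(1 + α₁ΔT) = L₂(1 + α₂ΔT) ⇒ ΔT = (L₂ − L₁)/(α₁L₁ − α₂L₂)
L₂ − L₁ = 1.4618 − 1.4583 = 3.50×10⁻³ m
α₁L₁ − α₂L₂ = 1.98×10⁻⁵×1.4583 − 33×10⁻⁷×1.4618 = 2.40504×10⁻⁵ m/K
ΔT = 3.50×10⁻³ / 2.40504×10⁻⁵ = 145.528 K
T = 18.5 + 145.528 = 164.028 °C

T = 164.0 °C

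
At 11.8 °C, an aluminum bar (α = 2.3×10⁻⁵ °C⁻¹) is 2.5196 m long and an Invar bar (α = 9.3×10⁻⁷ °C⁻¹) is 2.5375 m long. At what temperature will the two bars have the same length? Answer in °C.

Equal length when α₁L₁ΔT − α₂L₂ΔT = L₂ − L₁ = 1.79×10⁻² m
α₁L₁ = 5.79508×10⁻⁵, α₂L₂ = 2.359875×10⁻⁶ → Δ(αL) = 5.5590925×10⁻⁵ m/K
ΔT = 1.79×10⁻² / 5.5590925×10⁻⁵ = 321.995 K, so T = 11.8 + 321.995 = 333.795 °C

T = 333.8 °C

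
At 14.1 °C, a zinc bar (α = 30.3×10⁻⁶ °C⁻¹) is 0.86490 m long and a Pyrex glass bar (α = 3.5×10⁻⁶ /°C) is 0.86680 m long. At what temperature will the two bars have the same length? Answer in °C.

T = 96.09 °C

L₁(1 + α₁ΔT) = L₂(1 + α₂ΔT) ⇒ ΔT = (L₂ − L₁)/(α₁L₁ − α₂L₂)
L₂ − L₁ = 0.86680 − 0.86490 = 1.90×10⁻³ m
α₁L₁ − α₂L₂ = 30.3×10⁻⁶×0.86490 − 3.5×10⁻⁶×0.86680 = 2.317267×10⁻⁵ m/K
ΔT = 1.90×10⁻³ / 2.317267×10⁻⁵ = 81.9931 K
T = 14.1 + 81.9931 = 96.0931 °C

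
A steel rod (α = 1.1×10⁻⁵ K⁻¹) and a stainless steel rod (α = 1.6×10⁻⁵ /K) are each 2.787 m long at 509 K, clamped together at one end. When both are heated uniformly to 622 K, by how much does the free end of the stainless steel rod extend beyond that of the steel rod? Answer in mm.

ΔT = 113 K
steel: ΔL = 1.1×10⁻⁵ × 2.787 m × 113 = 3.4642×10⁻³ m = 3.4642 mm
stainless steel: ΔL = 1.6×10⁻⁵ × 2.787 m × 113 = 5.0389×10⁻³ m = 5.0389 mm
difference = 5.0389 − 3.4642 = 1.5747 mm

1.57 mm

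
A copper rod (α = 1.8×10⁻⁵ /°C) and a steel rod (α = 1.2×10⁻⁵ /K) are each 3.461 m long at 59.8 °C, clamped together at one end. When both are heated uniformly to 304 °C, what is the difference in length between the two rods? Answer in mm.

5.07 mm

ΔT = 244.2 K
copper: ΔL = 1.8×10⁻⁵ × 3.461 m × 244.2 = 1.5213×10⁻² m = 15.213 mm
steel: ΔL = 1.2×10⁻⁵ × 3.461 m × 244.2 = 1.0142×10⁻² m = 10.142 mm
difference = 15.213 − 10.142 = 5.071 mm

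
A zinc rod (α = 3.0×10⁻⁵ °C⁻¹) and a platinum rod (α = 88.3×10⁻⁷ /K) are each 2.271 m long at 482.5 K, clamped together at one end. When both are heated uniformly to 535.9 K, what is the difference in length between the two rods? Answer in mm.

2.57 mm

ΔT = 53.4 K
zinc: ΔL = 3.0×10⁻⁵ × 2.271 m × 53.4 = 3.6381×10⁻³ m = 3.6381 mm
platinum: ΔL = 88.3×10⁻⁷ × 2.271 m × 53.4 = 1.0708×10⁻³ m = 1.0708 mm
difference = 3.6381 − 1.0708 = 2.5673 mm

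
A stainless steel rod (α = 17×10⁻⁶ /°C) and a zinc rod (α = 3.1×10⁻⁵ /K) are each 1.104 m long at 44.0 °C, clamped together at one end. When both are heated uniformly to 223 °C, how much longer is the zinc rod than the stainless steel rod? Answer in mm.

2.77 mm

ΔT = 179.0 K
stainless steel: ΔL = 17×10⁻⁶ × 1.104 m × 179.0 = 3.3595×10⁻³ m = 3.3595 mm
zinc: ΔL = 3.1×10⁻⁵ × 1.104 m × 179.0 = 6.1261×10⁻³ m = 6.1261 mm
difference = 6.1261 − 3.3595 = 2.7666 mm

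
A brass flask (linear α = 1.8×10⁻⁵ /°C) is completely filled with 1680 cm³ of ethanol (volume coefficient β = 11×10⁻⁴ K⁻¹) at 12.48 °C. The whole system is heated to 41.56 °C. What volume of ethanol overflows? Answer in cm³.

51.1 cm³

The flask also expands: β_container ≈ 3α = 5.4×10⁻⁵ /K
Net overflow = V₀(β_liq − 3α_cont)ΔT
β − 3α = 1.10×10⁻³ − 5.4×10⁻⁵ = 1.046×10⁻³ /K; ΔT = 29.08 K
ΔV = 1680 × 1.046×10⁻³ × 29.08 = 51.1 cm³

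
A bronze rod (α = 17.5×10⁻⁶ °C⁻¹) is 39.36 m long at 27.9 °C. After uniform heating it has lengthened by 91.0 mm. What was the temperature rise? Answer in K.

ΔL = αL₀ΔT ⇒ ΔT = ΔL / (αL₀)
ΔT = 91.0×10⁻³ m / (17.5×10⁻⁶ × 39.36 m) = 132.11 K

ΔT = 132 K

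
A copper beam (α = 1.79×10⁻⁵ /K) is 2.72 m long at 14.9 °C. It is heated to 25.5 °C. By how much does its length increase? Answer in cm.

|ΔT| = |25.5 − 14.9| = 10.6 K
ΔL = αL₀ΔT = (1.79×10⁻⁵)(2.72)(10.6) = 5.16×10⁻⁴ m

ΔL = 0.0516 cm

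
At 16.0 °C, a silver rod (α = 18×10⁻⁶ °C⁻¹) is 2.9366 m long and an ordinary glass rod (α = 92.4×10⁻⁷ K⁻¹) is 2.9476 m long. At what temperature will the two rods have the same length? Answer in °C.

T = 445.3 °C

L₁(1 + α₁ΔT) = L₂(1 + α₂ΔT) ⇒ ΔT = (L₂ − L₁)/(α₁L₁ − α₂L₂)
L₂ − L₁ = 2.9476 − 2.9366 = 1.10×10⁻² m
α₁L₁ − α₂L₂ = 18×10⁻⁶×2.9366 − 92.4×10⁻⁷×2.9476 = 2.5622976×10⁻⁵ m/K
ΔT = 1.10×10⁻² / 2.5622976×10⁻⁵ = 429.302 K
T = 16.0 + 429.302 = 445.302 °C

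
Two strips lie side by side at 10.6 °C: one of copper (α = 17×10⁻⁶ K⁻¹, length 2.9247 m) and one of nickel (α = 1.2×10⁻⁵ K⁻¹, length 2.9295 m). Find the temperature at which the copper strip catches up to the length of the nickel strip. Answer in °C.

Equal length when α₁L₁ΔT − α₂L₂ΔT = L₂ − L₁ = 4.80×10⁻³ m
α₁L₁ = 4.97199×10⁻⁵, α₂L₂ = 3.5154×10⁻⁵ → Δ(αL) = 1.45659×10⁻⁵ m/K
ΔT = 4.80×10⁻³ / 1.45659×10⁻⁵ = 329.537 K, so T = 10.6 + 329.537 = 340.137 °C

T = 340.1 °C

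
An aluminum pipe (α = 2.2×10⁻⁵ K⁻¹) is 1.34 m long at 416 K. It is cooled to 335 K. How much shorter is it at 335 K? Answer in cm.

|ΔT| = |335 − 416| = 81 K
ΔL = αL₀ΔT = (2.2×10⁻⁵)(1.34)(81) = 2.39×10⁻³ m

ΔL = 0.239 cm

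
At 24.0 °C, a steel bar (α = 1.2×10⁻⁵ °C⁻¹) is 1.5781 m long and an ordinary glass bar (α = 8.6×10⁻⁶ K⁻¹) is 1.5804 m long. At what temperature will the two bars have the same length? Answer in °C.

T = 454.2 °C

Equal length when α₁L₁ΔT − α₂L₂ΔT = L₂ − L₁ = 2.30×10⁻³ m
α₁L₁ = 1.89372×10⁻⁵, α₂L₂ = 1.359144×10⁻⁵ → Δ(αL) = 5.34576×10⁻⁶ m/K
ΔT = 2.30×10⁻³ / 5.34576×10⁻⁶ = 430.248 K, so T = 24.0 + 430.248 = 454.248 °C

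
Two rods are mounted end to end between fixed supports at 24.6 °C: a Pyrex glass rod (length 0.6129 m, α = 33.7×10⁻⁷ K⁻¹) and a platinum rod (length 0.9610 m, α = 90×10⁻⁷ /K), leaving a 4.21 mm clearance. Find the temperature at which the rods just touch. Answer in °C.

T = 418 °C

Gap closes when ΔL₁ + ΔL₂ = 4.21 mm = 4.21×10⁻³ m
(α₁L₁ + α₂L₂)ΔT = g
α₁L₁ + α₂L₂ = 33.7×10⁻⁷×0.6129 + 90×10⁻⁷×0.9610 = 1.0714473×10⁻⁵ m/K
ΔT = 4.21×10⁻³ / 1.0714473×10⁻⁵ = 392.93 K
T = 24.6 + 392.93 = 417.53 °C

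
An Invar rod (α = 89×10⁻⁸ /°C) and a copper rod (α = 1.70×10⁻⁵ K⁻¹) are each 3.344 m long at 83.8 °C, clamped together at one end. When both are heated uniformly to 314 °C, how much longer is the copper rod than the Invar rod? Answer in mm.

12.4 mm

ΔT = 230.2 K
Invar: ΔL = 89×10⁻⁸ × 3.344 m × 230.2 = 6.8511×10⁻⁴ m = 0.68511 mm
copper: ΔL = 1.70×10⁻⁵ × 3.344 m × 230.2 = 1.3086×10⁻² m = 13.086 mm
difference = 13.086 − 0.68511 = 12.40089 mm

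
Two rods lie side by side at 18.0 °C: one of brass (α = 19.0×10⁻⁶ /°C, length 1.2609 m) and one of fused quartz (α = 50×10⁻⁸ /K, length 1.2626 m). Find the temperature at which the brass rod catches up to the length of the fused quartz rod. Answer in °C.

Equal length when α₁L₁ΔT − α₂L₂ΔT = L₂ − L₁ = 1.70×10⁻³ m
α₁L₁ = 2.39571×10⁻⁵, α₂L₂ = 6.313×10⁻⁷ → Δ(αL) = 2.33258×10⁻⁵ m/K
ΔT = 1.70×10⁻³ / 2.33258×10⁻⁵ = 72.8807 K, so T = 18.0 + 72.8807 = 90.8807 °C

T = 90.88 °C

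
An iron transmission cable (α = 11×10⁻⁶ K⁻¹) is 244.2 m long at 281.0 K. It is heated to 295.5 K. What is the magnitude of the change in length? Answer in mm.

|ΔT| = |295.5 − 281.0| = 14.5 K
ΔL = αL₀ΔT = (11×10⁻⁶)(244.2)(14.5) = 3.89×10⁻² m

ΔL = 38.9 mm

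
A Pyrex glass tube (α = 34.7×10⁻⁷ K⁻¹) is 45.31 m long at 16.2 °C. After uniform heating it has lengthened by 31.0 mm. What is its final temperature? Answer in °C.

T = 213 °C

ΔL = αL₀ΔT ⇒ ΔT = ΔL / (αL₀)
ΔT = 31.0×10⁻³ m / (34.7×10⁻⁷ × 45.31 m) = 197.17 K
T = 16.2 + 197.17 = 213.37 °C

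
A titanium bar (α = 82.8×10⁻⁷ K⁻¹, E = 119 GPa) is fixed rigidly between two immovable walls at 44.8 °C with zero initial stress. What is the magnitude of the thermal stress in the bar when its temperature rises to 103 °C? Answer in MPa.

σ = 57.3 MPa

Fully constrained: the free strain ε = αΔT is blocked, so σ = Eε = EαΔT.
|ΔT| = 58.2 K
σ = 119×10⁹ × 82.8×10⁻⁷ × 58.2 = 5.73×10⁷ Pa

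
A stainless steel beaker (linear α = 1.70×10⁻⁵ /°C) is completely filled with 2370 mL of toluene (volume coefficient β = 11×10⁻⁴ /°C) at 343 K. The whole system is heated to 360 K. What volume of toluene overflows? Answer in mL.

42.3 mL

The beaker also expands: β_container ≈ 3α = 5.1×10⁻⁵ /K
Net overflow = V₀(β_liq − 3α_cont)ΔT
β − 3α = 1.10×10⁻³ − 5.1×10⁻⁵ = 1.049×10⁻³ /K; ΔT = 17 K
ΔV = 2370 × 1.049×10⁻³ × 17 = 42.3 mL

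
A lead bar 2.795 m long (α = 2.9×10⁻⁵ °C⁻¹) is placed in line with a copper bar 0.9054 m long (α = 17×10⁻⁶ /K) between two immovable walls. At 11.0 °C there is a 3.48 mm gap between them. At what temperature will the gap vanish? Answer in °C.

Gap closes when ΔL₁ + ΔL₂ = 3.48 mm = 3.48×10⁻³ m
(α₁L₁ + α₂L₂)ΔT = g
α₁L₁ + α₂L₂ = 2.9×10⁻⁵×2.795 + 17×10⁻⁶×0.9054 = 9.64468×10⁻⁵ m/K
ΔT = 3.48×10⁻³ / 9.64468×10⁻⁵ = 36.082 K
T = 11.0 + 36.082 = 47.082 °C

T = 47.1 °C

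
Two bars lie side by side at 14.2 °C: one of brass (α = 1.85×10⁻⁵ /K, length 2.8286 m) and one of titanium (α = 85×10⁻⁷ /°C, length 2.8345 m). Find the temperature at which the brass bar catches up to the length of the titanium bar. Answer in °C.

Equal length when α₁L₁ΔT − α₂L₂ΔT = L₂ − L₁ = 5.90×10⁻³ m
α₁L₁ = 5.23291×10⁻⁵, α₂L₂ = 2.409325×10⁻⁵ → Δ(αL) = 2.823585×10⁻⁵ m/K
ΔT = 5.90×10⁻³ / 2.823585×10⁻⁵ = 208.954 K, so T = 14.2 + 208.954 = 223.154 °C

T = 223.2 °C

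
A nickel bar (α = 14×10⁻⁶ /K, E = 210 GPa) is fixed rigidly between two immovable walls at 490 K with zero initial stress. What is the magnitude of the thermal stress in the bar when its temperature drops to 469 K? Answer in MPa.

Fully constrained: the free strain ε = αΔT is blocked, so σ = Eε = EαΔT.
|ΔT| = 21 K
σ = 210×10⁹ × 14×10⁻⁶ × 21 = 6.17×10⁷ Pa

σ = 61.7 MPa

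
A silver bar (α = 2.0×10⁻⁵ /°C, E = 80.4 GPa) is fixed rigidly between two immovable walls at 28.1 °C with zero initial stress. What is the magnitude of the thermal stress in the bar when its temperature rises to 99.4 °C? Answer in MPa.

σ = 115 MPa

Fully constrained: the free strain ε = αΔT is blocked, so σ = Eε = EαΔT.
|ΔT| = 71.3 K
σ = 80.4×10⁹ × 2.0×10⁻⁵ × 71.3 = 1.15×10⁸ Pa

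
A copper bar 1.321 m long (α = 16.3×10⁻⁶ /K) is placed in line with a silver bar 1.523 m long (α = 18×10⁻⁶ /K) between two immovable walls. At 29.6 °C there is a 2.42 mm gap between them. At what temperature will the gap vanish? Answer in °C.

Gap closes when ΔL₁ + ΔL₂ = 2.42 mm = 2.42×10⁻³ m
(α₁L₁ + α₂L₂)ΔT = g
α₁L₁ + α₂L₂ = 16.3×10⁻⁶×1.321 + 18×10⁻⁶×1.523 = 4.89463×10⁻⁵ m/K
ΔT = 2.42×10⁻³ / 4.89463×10⁻⁵ = 49.442 K
T = 29.6 + 49.442 = 79.042 °C

T = 79.0 °C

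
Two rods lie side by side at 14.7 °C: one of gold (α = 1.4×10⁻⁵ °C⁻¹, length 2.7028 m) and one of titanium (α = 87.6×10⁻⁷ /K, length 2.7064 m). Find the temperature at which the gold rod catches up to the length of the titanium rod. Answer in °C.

T = 269.5 °C

Equal length when α₁L₁ΔT − α₂L₂ΔT = L₂ − L₁ = 3.60×10⁻³ m
α₁L₁ = 3.78392×10⁻⁵, α₂L₂ = 2.3708064×10⁻⁵ → Δ(αL) = 1.4131136×10⁻⁵ m/K
ΔT = 3.60×10⁻³ / 1.4131136×10⁻⁵ = 254.757 K, so T = 14.7 + 254.757 = 269.457 °C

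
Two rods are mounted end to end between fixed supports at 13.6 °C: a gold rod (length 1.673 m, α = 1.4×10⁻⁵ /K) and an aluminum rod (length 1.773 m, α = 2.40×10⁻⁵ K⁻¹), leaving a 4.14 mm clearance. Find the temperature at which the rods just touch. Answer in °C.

T = 76.4 °C

Gap closes when ΔL₁ + ΔL₂ = 4.14 mm = 4.14×10⁻³ m
(α₁L₁ + α₂L₂)ΔT = g
α₁L₁ + α₂L₂ = 1.4×10⁻⁵×1.673 + 2.40×10⁻⁵×1.773 = 6.5974×10⁻⁵ m/K
ΔT = 4.14×10⁻³ / 6.5974×10⁻⁵ = 62.752 K
T = 13.6 + 62.752 = 76.352 °C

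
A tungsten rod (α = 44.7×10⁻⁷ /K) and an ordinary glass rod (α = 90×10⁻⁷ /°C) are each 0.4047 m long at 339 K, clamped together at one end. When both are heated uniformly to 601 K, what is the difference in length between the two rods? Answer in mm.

ΔT = 262 K
tungsten: ΔL = 44.7×10⁻⁷ × 0.4047 m × 262 = 4.7396×10⁻⁴ m = 0.47396 mm
ordinary glass: ΔL = 90×10⁻⁷ × 0.4047 m × 262 = 9.5428×10⁻⁴ m = 0.95428 mm
difference = 0.95428 − 0.47396 = 0.48032 mm

0.480 mm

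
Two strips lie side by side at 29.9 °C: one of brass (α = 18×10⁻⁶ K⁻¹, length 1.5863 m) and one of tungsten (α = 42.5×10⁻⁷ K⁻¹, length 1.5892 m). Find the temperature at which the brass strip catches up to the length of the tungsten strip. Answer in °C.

L₁(1 + α₁ΔT) = L₂(1 + α₂ΔT) ⇒ ΔT = (L₂ − L₁)/(α₁L₁ − α₂L₂)
L₂ − L₁ = 1.5892 − 1.5863 = 2.90×10⁻³ m
α₁L₁ − α₂L₂ = 18×10⁻⁶×1.5863 − 42.5×10⁻⁷×1.5892 = 2.17993×10⁻⁵ m/K
ΔT = 2.90×10⁻³ / 2.17993×10⁻⁵ = 133.032 K
T = 29.9 + 133.032 = 162.932 °C

T = 162.9 °C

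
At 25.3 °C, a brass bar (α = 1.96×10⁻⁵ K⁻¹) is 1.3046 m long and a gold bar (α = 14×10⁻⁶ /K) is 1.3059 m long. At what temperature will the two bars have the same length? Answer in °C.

T = 203.7 °C

Equal length when α₁L₁ΔT − α₂L₂ΔT = L₂ − L₁ = 1.30×10⁻³ m
α₁L₁ = 2.557016×10⁻⁵, α₂L₂ = 1.82826×10⁻⁵ → Δ(αL) = 7.28756×10⁻⁶ m/K
ΔT = 1.30×10⁻³ / 7.28756×10⁻⁶ = 178.386 K, so T = 25.3 + 178.386 = 203.686 °C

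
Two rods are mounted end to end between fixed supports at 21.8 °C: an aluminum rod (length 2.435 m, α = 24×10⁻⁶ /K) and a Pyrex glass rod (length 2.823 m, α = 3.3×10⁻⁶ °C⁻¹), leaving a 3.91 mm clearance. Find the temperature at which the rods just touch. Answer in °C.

T = 79.5 °C

Gap closes when ΔL₁ + ΔL₂ = 3.91 mm = 3.91×10⁻³ m
(α₁L₁ + α₂L₂)ΔT = g
α₁L₁ + α₂L₂ = 24×10⁻⁶×2.435 + 3.3×10⁻⁶×2.823 = 6.77559×10⁻⁵ m/K
ΔT = 3.91×10⁻³ / 6.77559×10⁻⁵ = 57.707 K
T = 21.8 + 57.707 = 79.507 °C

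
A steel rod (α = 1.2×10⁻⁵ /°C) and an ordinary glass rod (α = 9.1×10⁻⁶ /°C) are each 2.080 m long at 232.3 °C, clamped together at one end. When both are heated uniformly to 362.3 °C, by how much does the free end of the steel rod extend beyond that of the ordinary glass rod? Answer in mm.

0.784 mm

ΔT = 130.0 K
steel: ΔL = 1.2×10⁻⁵ × 2.080 m × 130.0 = 3.2448×10⁻³ m = 3.2448 mm
ordinary glass: ΔL = 9.1×10⁻⁶ × 2.080 m × 130.0 = 2.4606×10⁻³ m = 2.4606 mm
difference = 3.2448 − 2.4606 = 0.7842 mm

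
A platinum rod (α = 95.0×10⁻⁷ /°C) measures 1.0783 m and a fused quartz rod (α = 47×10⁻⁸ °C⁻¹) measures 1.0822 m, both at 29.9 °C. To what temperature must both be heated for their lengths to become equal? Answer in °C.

L₁(1 + α₁ΔT) = L₂(1 + α₂ΔT) ⇒ ΔT = (L₂ − L₁)/(α₁L₁ − α₂L₂)
L₂ − L₁ = 1.0822 − 1.0783 = 3.90×10⁻³ m
α₁L₁ − α₂L₂ = 95.0×10⁻⁷×1.0783 − 47×10⁻⁸×1.0822 = 9.735216×10⁻⁶ m/K
ΔT = 3.90×10⁻³ / 9.735216×10⁻⁶ = 400.607 K
T = 29.9 + 400.607 = 430.507 °C

T = 430.5 °C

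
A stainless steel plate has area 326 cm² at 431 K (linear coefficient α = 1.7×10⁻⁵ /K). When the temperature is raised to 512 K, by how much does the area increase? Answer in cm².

ΔA = 0.898 cm²

Area coefficient ≈ 2α; |ΔT| = 81 K
ΔA = 2αA₀ΔT = 2(1.7×10⁻⁵)(326)(81) = 0.898 cm²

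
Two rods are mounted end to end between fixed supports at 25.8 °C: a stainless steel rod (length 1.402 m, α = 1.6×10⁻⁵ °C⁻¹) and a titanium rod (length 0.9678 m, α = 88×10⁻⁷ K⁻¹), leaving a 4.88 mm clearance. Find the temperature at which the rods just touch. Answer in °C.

α₁L₁ = 2.2432×10⁻⁵ m/K, α₂L₂ = 8.51664×10⁻⁶ m/K → total 3.094864×10⁻⁵ m/K
ΔT = g/(α₁L₁+α₂L₂) = 4.88×10⁻³ / 3.094864×10⁻⁵ = 157.68 K
T = 25.8 + 157.68 = 183.48 °C

T = 183 °C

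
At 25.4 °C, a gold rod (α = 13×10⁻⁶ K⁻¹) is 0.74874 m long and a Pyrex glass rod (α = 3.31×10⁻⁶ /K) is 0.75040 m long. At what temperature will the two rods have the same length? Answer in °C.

Equal length when α₁L₁ΔT − α₂L₂ΔT = L₂ − L₁ = 1.66×10⁻³ m
α₁L₁ = 9.73362×10⁻⁶, α₂L₂ = 2.483824×10⁻⁶ → Δ(αL) = 7.249796×10⁻⁶ m/K
ΔT = 1.66×10⁻³ / 7.249796×10⁻⁶ = 228.972 K, so T = 25.4 + 228.972 = 254.372 °C

T = 254.4 °C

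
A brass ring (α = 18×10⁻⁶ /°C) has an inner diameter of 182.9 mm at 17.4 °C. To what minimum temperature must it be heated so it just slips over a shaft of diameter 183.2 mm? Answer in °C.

Required Δd = 183.2 − 182.9 = 0.3 mm
Δd = αd₀ΔT ⇒ ΔT = Δd/(αd₀) = 0.3 / (18×10⁻⁶ × 182.9) = 91.12 K
T_min = 17.4 + 91.12 = 108.52 °C

T = 109 °C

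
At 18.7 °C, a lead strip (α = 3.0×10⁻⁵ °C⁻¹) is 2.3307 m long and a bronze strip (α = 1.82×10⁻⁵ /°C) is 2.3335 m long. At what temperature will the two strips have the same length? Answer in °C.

T = 120.7 °C

Equal length when α₁L₁ΔT − α₂L₂ΔT = L₂ − L₁ = 2.80×10⁻³ m
α₁L₁ = 6.9921×10⁻⁵, α₂L₂ = 4.24697×10⁻⁵ → Δ(αL) = 2.74513×10⁻⁵ m/K
ΔT = 2.80×10⁻³ / 2.74513×10⁻⁵ = 101.999 K, so T = 18.7 + 101.999 = 120.699 °C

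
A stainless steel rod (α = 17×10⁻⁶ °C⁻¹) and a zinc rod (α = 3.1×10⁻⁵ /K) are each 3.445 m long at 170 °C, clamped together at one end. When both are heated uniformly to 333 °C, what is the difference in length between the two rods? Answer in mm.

ΔT = 163 K
stainless steel: ΔL = 17×10⁻⁶ × 3.445 m × 163 = 9.5461×10⁻³ m = 9.5461 mm
zinc: ΔL = 3.1×10⁻⁵ × 3.445 m × 163 = 1.7408×10⁻² m = 17.408 mm
difference = 17.408 − 9.5461 = 7.8619 mm

7.86 mm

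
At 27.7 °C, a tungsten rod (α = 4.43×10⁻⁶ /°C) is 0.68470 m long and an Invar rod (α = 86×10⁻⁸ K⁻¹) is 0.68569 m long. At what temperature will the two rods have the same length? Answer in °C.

T = 432.9 °C

L₁(1 + α₁ΔT) = L₂(1 + α₂ΔT) ⇒ ΔT = (L₂ − L₁)/(α₁L₁ − α₂L₂)
L₂ − L₁ = 0.68569 − 0.68470 = 9.90×10⁻⁴ m
α₁L₁ − α₂L₂ = 4.43×10⁻⁶×0.68470 − 86×10⁻⁸×0.68569 = 2.4435276×10⁻⁶ m/K
ΔT = 9.90×10⁻⁴ / 2.4435276×10⁻⁶ = 405.152 K
T = 27.7 + 405.152 = 432.852 °C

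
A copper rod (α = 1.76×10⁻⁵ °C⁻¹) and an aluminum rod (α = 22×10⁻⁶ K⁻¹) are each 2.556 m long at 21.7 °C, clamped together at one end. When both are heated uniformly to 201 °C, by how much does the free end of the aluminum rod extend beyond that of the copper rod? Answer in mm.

2.02 mm

ΔT = 179.3 K
copper: ΔL = 1.76×10⁻⁵ × 2.556 m × 179.3 = 8.0659×10⁻³ m = 8.0659 mm
aluminum: ΔL = 22×10⁻⁶ × 2.556 m × 179.3 = 1.0082×10⁻² m = 10.082 mm
difference = 10.082 − 8.0659 = 2.0161 mm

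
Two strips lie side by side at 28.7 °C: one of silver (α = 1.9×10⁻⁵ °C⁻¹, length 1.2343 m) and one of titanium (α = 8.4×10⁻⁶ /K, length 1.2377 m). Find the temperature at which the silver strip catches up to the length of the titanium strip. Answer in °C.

Equal length when α₁L₁ΔT − α₂L₂ΔT = L₂ − L₁ = 3.40×10⁻³ m
α₁L₁ = 2.34517×10⁻⁵, α₂L₂ = 1.039668×10⁻⁵ → Δ(αL) = 1.305502×10⁻⁵ m/K
ΔT = 3.40×10⁻³ / 1.305502×10⁻⁵ = 260.436 K, so T = 28.7 + 260.436 = 289.136 °C

T = 289.1 °C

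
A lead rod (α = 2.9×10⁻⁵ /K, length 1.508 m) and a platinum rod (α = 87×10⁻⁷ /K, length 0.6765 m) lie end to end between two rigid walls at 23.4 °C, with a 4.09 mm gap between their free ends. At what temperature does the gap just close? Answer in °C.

T = 106 °C

Gap closes when ΔL₁ + ΔL₂ = 4.09 mm = 4.09×10⁻³ m
(α₁L₁ + α₂L₂)ΔT = g
α₁L₁ + α₂L₂ = 2.9×10⁻⁵×1.508 + 87×10⁻⁷×0.6765 = 4.961755×10⁻⁵ m/K
ΔT = 4.09×10⁻³ / 4.961755×10⁻⁵ = 82.43 K
T = 23.4 + 82.43 = 105.83 °C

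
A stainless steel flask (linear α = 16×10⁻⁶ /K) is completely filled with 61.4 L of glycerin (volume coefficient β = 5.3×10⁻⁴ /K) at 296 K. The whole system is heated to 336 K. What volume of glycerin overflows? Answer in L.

The flask also expands: β_container ≈ 3α = 4.8×10⁻⁵ /K
Net overflow = V₀(β_liq − 3α_cont)ΔT
β − 3α = 5.30×10⁻⁴ − 4.8×10⁻⁵ = 4.82×10⁻⁴ /K; ΔT = 40 K
ΔV = 61.4 × 4.82×10⁻⁴ × 40 = 1.18 L

1.18 L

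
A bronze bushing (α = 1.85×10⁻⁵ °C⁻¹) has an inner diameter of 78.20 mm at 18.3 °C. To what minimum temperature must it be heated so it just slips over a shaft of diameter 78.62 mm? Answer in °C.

T = 309 °C

Required Δd = 78.62 − 78.20 = 0.42 mm
Δd = αd₀ΔT ⇒ ΔT = Δd/(αd₀) = 0.42 / (1.85×10⁻⁵ × 78.20) = 290.32 K
T_min = 18.3 + 290.32 = 308.62 °C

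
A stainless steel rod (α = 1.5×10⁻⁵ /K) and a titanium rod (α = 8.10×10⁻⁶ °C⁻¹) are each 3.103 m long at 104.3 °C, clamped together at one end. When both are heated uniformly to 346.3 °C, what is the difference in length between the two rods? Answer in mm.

ΔT = 242.0 K
stainless steel: ΔL = 1.5×10⁻⁵ × 3.103 m × 242.0 = 1.1264×10⁻² m = 11.264 mm
titanium: ΔL = 8.10×10⁻⁶ × 3.103 m × 242.0 = 6.0825×10⁻³ m = 6.0825 mm
difference = 11.264 − 6.0825 = 5.1815 mm

5.18 mm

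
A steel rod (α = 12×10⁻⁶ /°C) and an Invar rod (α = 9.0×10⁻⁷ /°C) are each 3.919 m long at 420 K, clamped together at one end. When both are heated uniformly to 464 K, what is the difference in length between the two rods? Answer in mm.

ΔT = 44 K
steel: ΔL = 12×10⁻⁶ × 3.919 m × 44 = 2.0692×10⁻³ m = 2.0692 mm
Invar: ΔL = 9.0×10⁻⁷ × 3.919 m × 44 = 1.5519×10⁻⁴ m = 0.15519 mm
difference = 2.0692 − 0.15519 = 1.91401 mm

1.91 mm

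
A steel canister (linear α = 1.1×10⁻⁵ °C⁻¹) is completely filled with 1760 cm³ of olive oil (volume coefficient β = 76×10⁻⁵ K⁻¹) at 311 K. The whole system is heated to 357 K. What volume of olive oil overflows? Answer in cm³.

The canister also expands: β_container ≈ 3α = 3.3×10⁻⁵ /K
Net overflow = V₀(β_liq − 3α_cont)ΔT
β − 3α = 7.60×10⁻⁴ − 3.3×10⁻⁵ = 7.27×10⁻⁴ /K; ΔT = 46 K
ΔV = 1760 × 7.27×10⁻⁴ × 46 = 58.9 cm³

58.9 cm³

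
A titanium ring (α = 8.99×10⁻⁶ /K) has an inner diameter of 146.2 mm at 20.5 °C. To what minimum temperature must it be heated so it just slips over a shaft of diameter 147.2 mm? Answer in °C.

Required Δd = 147.2 − 146.2 = 1.0 mm
Δd = αd₀ΔT ⇒ ΔT = Δd/(αd₀) = 1.0 / (8.99×10⁻⁶ × 146.2) = 760.84 K
T_min = 20.5 + 760.84 = 781.34 °C

T = 781 °C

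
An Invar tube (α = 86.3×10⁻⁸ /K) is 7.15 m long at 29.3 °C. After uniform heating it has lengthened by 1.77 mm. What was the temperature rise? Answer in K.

ΔT = 287 K

ΔL = αL₀ΔT ⇒ ΔT = ΔL / (αL₀)
ΔT = 1.77×10⁻³ m / (86.3×10⁻⁸ × 7.15 m) = 286.85 K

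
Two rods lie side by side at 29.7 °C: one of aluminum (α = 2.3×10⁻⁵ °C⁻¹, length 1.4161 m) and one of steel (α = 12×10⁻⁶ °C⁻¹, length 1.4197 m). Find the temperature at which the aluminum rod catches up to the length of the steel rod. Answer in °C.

T = 261.5 °C

Equal length when α₁L₁ΔT − α₂L₂ΔT = L₂ − L₁ = 3.60×10⁻³ m
α₁L₁ = 3.25703×10⁻⁵, α₂L₂ = 1.70364×10⁻⁵ → Δ(αL) = 1.55339×10⁻⁵ m/K
ΔT = 3.60×10⁻³ / 1.55339×10⁻⁵ = 231.751 K, so T = 29.7 + 231.751 = 261.451 °C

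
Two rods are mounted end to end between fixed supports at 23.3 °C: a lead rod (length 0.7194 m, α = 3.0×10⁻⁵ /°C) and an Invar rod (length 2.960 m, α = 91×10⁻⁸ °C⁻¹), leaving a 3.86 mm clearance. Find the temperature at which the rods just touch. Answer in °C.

T = 182 °C

α₁L₁ = 2.1582×10⁻⁵ m/K, α₂L₂ = 2.6936×10⁻⁶ m/K → total 2.42756×10⁻⁵ m/K
ΔT = g/(α₁L₁+α₂L₂) = 3.86×10⁻³ / 2.42756×10⁻⁵ = 159.01 K
T = 23.3 + 159.01 = 182.31 °C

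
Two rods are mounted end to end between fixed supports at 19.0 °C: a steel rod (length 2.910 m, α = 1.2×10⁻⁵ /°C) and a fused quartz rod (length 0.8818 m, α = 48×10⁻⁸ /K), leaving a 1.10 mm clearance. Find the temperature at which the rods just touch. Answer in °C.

Gap closes when ΔL₁ + ΔL₂ = 1.10 mm = 1.10×10⁻³ m
(α₁L₁ + α₂L₂)ΔT = g
α₁L₁ + α₂L₂ = 1.2×10⁻⁵×2.910 + 48×10⁻⁸×0.8818 = 3.5343264×10⁻⁵ m/K
ΔT = 1.10×10⁻³ / 3.5343264×10⁻⁵ = 31.123 K
T = 19.0 + 31.123 = 50.123 °C

T = 50.1 °C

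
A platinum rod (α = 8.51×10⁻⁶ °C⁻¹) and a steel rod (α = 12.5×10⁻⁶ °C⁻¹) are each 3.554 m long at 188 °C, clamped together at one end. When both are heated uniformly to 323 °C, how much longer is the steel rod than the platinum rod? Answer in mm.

1.91 mm

ΔT = 135 K
platinum: ΔL = 8.51×10⁻⁶ × 3.554 m × 135 = 4.0830×10⁻³ m = 4.0830 mm
steel: ΔL = 12.5×10⁻⁶ × 3.554 m × 135 = 5.9974×10⁻³ m = 5.9974 mm
difference = 5.9974 − 4.0830 = 1.9144 mm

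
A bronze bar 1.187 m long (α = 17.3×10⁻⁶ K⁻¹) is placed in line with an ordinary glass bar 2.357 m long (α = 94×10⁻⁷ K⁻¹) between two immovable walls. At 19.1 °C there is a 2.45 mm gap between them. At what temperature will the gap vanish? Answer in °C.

T = 76.5 °C

α₁L₁ = 2.05351×10⁻⁵ m/K, α₂L₂ = 2.21558×10⁻⁵ m/K → total 4.26909×10⁻⁵ m/K
ΔT = g/(α₁L₁+α₂L₂) = 2.45×10⁻³ / 4.26909×10⁻⁵ = 57.389 K
T = 19.1 + 57.389 = 76.489 °C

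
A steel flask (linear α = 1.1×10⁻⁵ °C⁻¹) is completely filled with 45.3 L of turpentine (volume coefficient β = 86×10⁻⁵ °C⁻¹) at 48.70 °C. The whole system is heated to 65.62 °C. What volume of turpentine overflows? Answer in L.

The flask also expands: β_container ≈ 3α = 3.3×10⁻⁵ /K
Net overflow = V₀(β_liq − 3α_cont)ΔT
β − 3α = 8.60×10⁻⁴ − 3.3×10⁻⁵ = 8.27×10⁻⁴ /K; ΔT = 16.92 K
ΔV = 45.3 × 8.27×10⁻⁴ × 16.92 = 0.634 L

0.634 L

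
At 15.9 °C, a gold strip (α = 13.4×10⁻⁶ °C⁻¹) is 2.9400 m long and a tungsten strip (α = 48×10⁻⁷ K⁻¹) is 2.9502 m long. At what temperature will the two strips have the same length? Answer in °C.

Equal length when α₁L₁ΔT − α₂L₂ΔT = L₂ − L₁ = 1.02×10⁻² m
α₁L₁ = 3.9396×10⁻⁵, α₂L₂ = 1.416096×10⁻⁵ → Δ(αL) = 2.523504×10⁻⁵ m/K
ΔT = 1.02×10⁻² / 2.523504×10⁻⁵ = 404.200 K, so T = 15.9 + 404.200 = 420.100 °C

T = 420.1 °C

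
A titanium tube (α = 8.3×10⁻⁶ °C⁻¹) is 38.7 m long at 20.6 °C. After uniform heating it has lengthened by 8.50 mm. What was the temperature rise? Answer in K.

ΔT = 26.5 K

ΔL = αL₀ΔT ⇒ ΔT = ΔL / (αL₀)
ΔT = 8.50×10⁻³ m / (8.3×10⁻⁶ × 38.7 m) = 26.462 K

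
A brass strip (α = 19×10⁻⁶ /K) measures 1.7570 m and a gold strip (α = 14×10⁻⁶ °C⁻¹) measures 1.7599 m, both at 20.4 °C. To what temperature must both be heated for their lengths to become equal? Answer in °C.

L₁(1 + α₁ΔT) = L₂(1 + α₂ΔT) ⇒ ΔT = (L₂ − L₁)/(α₁L₁ − α₂L₂)
L₂ − L₁ = 1.7599 − 1.7570 = 2.90×10⁻³ m
α₁L₁ − α₂L₂ = 19×10⁻⁶×1.7570 − 14×10⁻⁶×1.7599 = 8.7444×10⁻⁶ m/K
ΔT = 2.90×10⁻³ / 8.7444×10⁻⁶ = 331.641 K
T = 20.4 + 331.641 = 352.041 °C

T = 352.0 °C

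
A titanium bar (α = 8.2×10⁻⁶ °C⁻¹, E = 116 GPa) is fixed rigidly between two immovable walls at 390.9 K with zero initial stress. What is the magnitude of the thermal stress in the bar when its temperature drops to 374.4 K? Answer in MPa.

σ = 15.7 MPa

Fully constrained: the free strain ε = αΔT is blocked, so σ = Eε = EαΔT.
|ΔT| = 16.5 K
σ = 116×10⁹ × 8.2×10⁻⁶ × 16.5 = 1.57×10⁷ Pa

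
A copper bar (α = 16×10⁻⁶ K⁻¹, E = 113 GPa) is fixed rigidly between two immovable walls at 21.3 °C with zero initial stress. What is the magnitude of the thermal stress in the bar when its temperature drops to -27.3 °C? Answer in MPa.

Fully constrained: the free strain ε = αΔT is blocked, so σ = Eε = EαΔT.
|ΔT| = 48.6 K
σ = 113×10⁹ × 16×10⁻⁶ × 48.6 = 8.79×10⁷ Pa

σ = 87.9 MPa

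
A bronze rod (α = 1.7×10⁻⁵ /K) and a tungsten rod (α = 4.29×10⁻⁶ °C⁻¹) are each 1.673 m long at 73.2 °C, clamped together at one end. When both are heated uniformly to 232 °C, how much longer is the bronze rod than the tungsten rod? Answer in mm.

ΔT = 158.8 K
bronze: ΔL = 1.7×10⁻⁵ × 1.673 m × 158.8 = 4.5164×10⁻³ m = 4.5164 mm
tungsten: ΔL = 4.29×10⁻⁶ × 1.673 m × 158.8 = 1.1397×10⁻³ m = 1.1397 mm
difference = 4.5164 − 1.1397 = 3.3767 mm

3.38 mm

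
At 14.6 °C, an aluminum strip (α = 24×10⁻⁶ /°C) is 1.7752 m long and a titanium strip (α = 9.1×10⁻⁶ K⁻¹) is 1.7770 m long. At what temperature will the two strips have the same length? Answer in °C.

L₁(1 + α₁ΔT) = L₂(1 + α₂ΔT) ⇒ ΔT = (L₂ − L₁)/(α₁L₁ − α₂L₂)
L₂ − L₁ = 1.7770 − 1.7752 = 1.80×10⁻³ m
α₁L₁ − α₂L₂ = 24×10⁻⁶×1.7752 − 9.1×10⁻⁶×1.7770 = 2.64341×10⁻⁵ m/K
ΔT = 1.80×10⁻³ / 2.64341×10⁻⁵ = 68.0939 K
T = 14.6 + 68.0939 = 82.6939 °C

T = 82.69 °C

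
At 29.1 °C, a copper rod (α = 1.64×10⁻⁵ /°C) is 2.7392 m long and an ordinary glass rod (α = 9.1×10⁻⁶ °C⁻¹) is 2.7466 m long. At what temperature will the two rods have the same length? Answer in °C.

T = 400.4 °C

Equal length when α₁L₁ΔT − α₂L₂ΔT = L₂ − L₁ = 7.40×10⁻³ m
α₁L₁ = 4.492288×10⁻⁵, α₂L₂ = 2.499406×10⁻⁵ → Δ(αL) = 1.992882×10⁻⁵ m/K
ΔT = 7.40×10⁻³ / 1.992882×10⁻⁵ = 371.322 K, so T = 29.1 + 371.322 = 400.422 °C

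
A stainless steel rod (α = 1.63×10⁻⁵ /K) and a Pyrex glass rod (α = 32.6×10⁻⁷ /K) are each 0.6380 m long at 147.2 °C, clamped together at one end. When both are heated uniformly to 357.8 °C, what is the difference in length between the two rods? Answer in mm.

1.75 mm

ΔT = 210.6 K
stainless steel: ΔL = 1.63×10⁻⁵ × 0.6380 m × 210.6 = 2.1901×10⁻³ m = 2.1901 mm
Pyrex glass: ΔL = 32.6×10⁻⁷ × 0.6380 m × 210.6 = 4.3802×10⁻⁴ m = 0.43802 mm
difference = 2.1901 − 0.43802 = 1.75208 mm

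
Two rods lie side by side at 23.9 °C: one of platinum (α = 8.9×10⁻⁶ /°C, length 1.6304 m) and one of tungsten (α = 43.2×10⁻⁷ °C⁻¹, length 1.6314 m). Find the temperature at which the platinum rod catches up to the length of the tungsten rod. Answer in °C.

T = 157.9 °C

L₁(1 + α₁ΔT) = L₂(1 + α₂ΔT) ⇒ ΔT = (L₂ − L₁)/(α₁L₁ − α₂L₂)
L₂ − L₁ = 1.6314 − 1.6304 = 1.00×10⁻³ m
α₁L₁ − α₂L₂ = 8.9×10⁻⁶×1.6304 − 43.2×10⁻⁷×1.6314 = 7.462912×10⁻⁶ m/K
ΔT = 1.00×10⁻³ / 7.462912×10⁻⁶ = 133.996 K
T = 23.9 + 133.996 = 157.896 °C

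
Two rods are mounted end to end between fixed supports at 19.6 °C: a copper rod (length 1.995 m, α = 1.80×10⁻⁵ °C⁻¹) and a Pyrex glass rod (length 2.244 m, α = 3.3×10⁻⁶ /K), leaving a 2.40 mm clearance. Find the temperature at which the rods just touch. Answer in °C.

T = 75.0 °C

Gap closes when ΔL₁ + ΔL₂ = 2.40 mm = 2.40×10⁻³ m
(α₁L₁ + α₂L₂)ΔT = g
α₁L₁ + α₂L₂ = 1.80×10⁻⁵×1.995 + 3.3×10⁻⁶×2.244 = 4.33152×10⁻⁵ m/K
ΔT = 2.40×10⁻³ / 4.33152×10⁻⁵ = 55.408 K
T = 19.6 + 55.408 = 75.008 °C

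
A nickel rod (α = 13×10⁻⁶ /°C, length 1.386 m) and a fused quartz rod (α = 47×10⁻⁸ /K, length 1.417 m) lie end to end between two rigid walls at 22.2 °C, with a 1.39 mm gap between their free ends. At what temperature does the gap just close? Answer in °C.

Gap closes when ΔL₁ + ΔL₂ = 1.39 mm = 1.39×10⁻³ m
(α₁L₁ + α₂L₂)ΔT = g
α₁L₁ + α₂L₂ = 13×10⁻⁶×1.386 + 47×10⁻⁸×1.417 = 1.868399×10⁻⁵ m/K
ΔT = 1.39×10⁻³ / 1.868399×10⁻⁵ = 74.395 K
T = 22.2 + 74.395 = 96.595 °C

T = 96.6 °C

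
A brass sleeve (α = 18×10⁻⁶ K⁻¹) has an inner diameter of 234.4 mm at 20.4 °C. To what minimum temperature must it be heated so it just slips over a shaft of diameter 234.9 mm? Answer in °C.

Required Δd = 234.9 − 234.4 = 0.5 mm
Δd = αd₀ΔT ⇒ ΔT = Δd/(αd₀) = 0.5 / (18×10⁻⁶ × 234.4) = 118.51 K
T_min = 20.4 + 118.51 = 138.91 °C

T = 139 °C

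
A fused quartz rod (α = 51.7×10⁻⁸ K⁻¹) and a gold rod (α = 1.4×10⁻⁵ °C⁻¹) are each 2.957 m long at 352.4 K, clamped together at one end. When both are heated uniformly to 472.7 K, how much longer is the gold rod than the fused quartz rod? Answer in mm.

ΔT = 120.3 K
fused quartz: ΔL = 51.7×10⁻⁸ × 2.957 m × 120.3 = 1.8391×10⁻⁴ m = 0.18391 mm
gold: ΔL = 1.4×10⁻⁵ × 2.957 m × 120.3 = 4.9802×10⁻³ m = 4.9802 mm
difference = 4.9802 − 0.18391 = 4.79629 mm

4.80 mm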